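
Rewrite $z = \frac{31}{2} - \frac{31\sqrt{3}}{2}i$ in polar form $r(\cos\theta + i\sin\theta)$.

r = |z| = sqrt(a^2 + b^2) = sqrt((31/2)^2 + (-31*sqrt(3)/2)^2) = sqrt(961/4 + 2883/4) = sqrt(961) = 31
θ = arctan(b/a) = arctan(-26.8468/15.5) (quadrant-adjusted) = 300°
z = 31(cos 300° + i sin 300°)


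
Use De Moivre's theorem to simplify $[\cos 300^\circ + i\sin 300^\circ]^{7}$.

By De Moivre: z^n = r^n(cos(nθ) + i sin(nθ))
= 1^7(cos(7*300°) + i sin(7*300°))
= 1(cos 300° + i sin 300°)
= 1/2 - (sqrt(3)/2)i


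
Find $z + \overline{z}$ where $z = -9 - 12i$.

z + conjugate(z) = (a + bi) + (a - bi) = 2a
= 2 * (-9) = -18


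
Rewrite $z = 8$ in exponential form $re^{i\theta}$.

r = |z| = sqrt((8)^2 + (0)^2) = sqrt(64 + 0) = sqrt(64) = 8
b = 0 and a > 0, so z lies on the positive real axis: θ = 0
z = 8e^(i*0) = 8


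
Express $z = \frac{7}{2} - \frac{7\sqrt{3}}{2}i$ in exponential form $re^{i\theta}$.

r = |z| = sqrt((7/2)^2 + (-7*sqrt(3)/2)^2) = sqrt(49/4 + 147/4) = sqrt(49) = 7
θ = arctan(b/a) = arctan(-6.0622/3.5) (quadrant-adjusted) = -60° = -π/3
z = 7e^(-i*π/3)


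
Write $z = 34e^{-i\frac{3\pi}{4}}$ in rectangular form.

a = r cos θ = 34 * -sqrt(2)/2 = -17*sqrt(2)
b = r sin θ = 34 * -sqrt(2)/2 = -17*sqrt(2)
z = -17*sqrt(2) - 17*sqrt(2)i


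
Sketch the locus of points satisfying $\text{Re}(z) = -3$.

Re(z) = x where z = x + yi; the equation x = -3 is satisfied by all points with that x-coordinate
Locus: Vertical line x = -3


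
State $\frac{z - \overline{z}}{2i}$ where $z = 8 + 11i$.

z - conjugate(z) = 2bi
(z - conjugate(z))/(2i) = 2bi/(2i) = b = 11


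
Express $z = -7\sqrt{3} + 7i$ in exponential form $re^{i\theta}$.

r = |z| = sqrt((-7*sqrt(3))^2 + (7)^2) = sqrt(147 + 49) = sqrt(196) = 14
θ = arctan(b/a) = arctan(7/-12.1244) (quadrant-adjusted) = 150° = 5π/6
z = 14e^(i*5π/6)


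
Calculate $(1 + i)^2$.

(a + bi)^2 = a^2 - b^2 + 2abi
= 1^2 - 1^2 + 2*1*1i
= 2i


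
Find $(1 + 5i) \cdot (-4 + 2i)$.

(a1*a2 - b1*b2) + (a1*b2 + b1*a2)i
= (-4 - 10) + (2 + (-20))i
= -14 - 18i


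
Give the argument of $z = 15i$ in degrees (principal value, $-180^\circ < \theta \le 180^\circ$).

a = 0 and b > 0, so z lies on the positive imaginary axis: θ = 90°


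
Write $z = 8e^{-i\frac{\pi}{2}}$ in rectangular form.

a = r cos θ = 8 * 0 = 0
b = r sin θ = 8 * -1 = -8
z = -8i


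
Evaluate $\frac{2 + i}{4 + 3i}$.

Multiply numerator and denominator by conjugate (4 - 3i):
= (2 + i)(4 - 3i) / (4^2 + 3^2)
= (11 - 2i) / 25
= 11/25 - (2/25)i


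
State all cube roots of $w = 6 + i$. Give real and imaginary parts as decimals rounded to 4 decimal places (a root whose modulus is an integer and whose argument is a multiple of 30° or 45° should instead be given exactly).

|w| = sqrt(37) ≈ 6.082763, arg(w) ≈ 9.462322°
Root modulus = sqrt(37)^(1/3) ≈ 1.825437
Root arguments: θ_k = (arg(w) + 360°k)/3 for k = 0, 1, ..., 2
Compute each root as (root modulus)(cos θ_k + i sin θ_k) using full-precision intermediates, then round to 4 decimal places.
Roots: 1.8227 + 0.1004i, -0.9983 + 1.5283i, -0.8244 - 1.6287i


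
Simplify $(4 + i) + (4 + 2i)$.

(4 + 4) + (1 + 2)i = 8 + 3i


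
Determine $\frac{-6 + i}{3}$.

Divisor is real, so divide each part by 3:
= -2 + (1/3)i


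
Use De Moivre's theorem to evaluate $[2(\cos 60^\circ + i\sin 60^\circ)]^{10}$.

By De Moivre: z^n = r^n(cos(nθ) + i sin(nθ))
= 2^10(cos(10*60°) + i sin(10*60°))
= 1024(cos 240° + i sin 240°)
= -512 - 512*sqrt(3)i


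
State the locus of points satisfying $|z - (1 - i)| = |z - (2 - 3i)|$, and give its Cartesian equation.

|z - z1| = |z - z2| means z is equidistant from z1 and z2,
i.e. the perpendicular bisector of the segment from (1, -1) to (2, -3) (midpoint (3/2, -2)).
With z = x + yi, square both sides:
(x - 1)^2 + (y - (-1))^2 = (x - 2)^2 + (y - (-3))^2
The x^2 and y^2 terms cancel: 2x + (-4)y = 13 - 2 = 11
Simplify: 2x - 4y = 11
Locus: Perpendicular bisector of the segment from (1, -1) to (2, -3): the line 2x - 4y = 11


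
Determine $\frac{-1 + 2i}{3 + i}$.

Multiply numerator and denominator by conjugate (3 - i):
= (-1 + 2i)(3 - i) / (3^2 + 1^2)
= (-1 + 7i) / 10
= -1/10 + (7/10)i


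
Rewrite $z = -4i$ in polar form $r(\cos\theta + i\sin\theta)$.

r = |z| = sqrt(a^2 + b^2) = sqrt((0)^2 + (-4)^2) = sqrt(0 + 16) = sqrt(16) = 4
a = 0 and b < 0, so z lies on the negative imaginary axis: θ = 270°
z = 4(cos 270° + i sin 270°)


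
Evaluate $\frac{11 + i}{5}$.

Divisor is real, so divide each part by 5:
= 11/5 + (1/5)i


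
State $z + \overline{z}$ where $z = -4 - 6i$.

z + conjugate(z) = (a + bi) + (a - bi) = 2a
= 2 * (-4) = -8


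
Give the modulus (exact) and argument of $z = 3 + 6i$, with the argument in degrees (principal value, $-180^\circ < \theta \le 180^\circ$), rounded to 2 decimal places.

|z| = sqrt(3^2 + 6^2) = sqrt(45)
arg(z) = arctan(b/a) = arctan(6/3) (quadrant-adjusted) = 63.43°


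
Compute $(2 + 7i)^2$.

(a + bi)^2 = a^2 - b^2 + 2abi
= 2^2 - 7^2 + 2*2*7i
= -45 + 28i


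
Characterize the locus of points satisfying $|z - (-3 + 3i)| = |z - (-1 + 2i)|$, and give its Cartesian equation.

|z - z1| = |z - z2| means z is equidistant from z1 and z2,
i.e. the perpendicular bisector of the segment from (-3, 3) to (-1, 2) (midpoint (-2, 5/2)).
With z = x + yi, square both sides:
(x - (-3))^2 + (y - 3)^2 = (x - (-1))^2 + (y - 2)^2
The x^2 and y^2 terms cancel: 4x + (-2)y = 5 - 18 = -13
Simplify: 4x - 2y = -13
Locus: Perpendicular bisector of the segment from (-3, 3) to (-1, 2): the line 4x - 2y = -13


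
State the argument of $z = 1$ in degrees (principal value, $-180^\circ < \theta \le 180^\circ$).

b = 0 and a > 0, so z lies on the positive real axis: θ = 0°


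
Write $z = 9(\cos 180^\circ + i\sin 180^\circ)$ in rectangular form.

a = r cos θ = 9 * -1 = -9
b = r sin θ = 9 * 0 = 0
z = -9


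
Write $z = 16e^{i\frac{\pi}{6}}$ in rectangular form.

a = r cos θ = 16 * sqrt(3)/2 = 8*sqrt(3)
b = r sin θ = 16 * 1/2 = 8
z = 8*sqrt(3) + 8i


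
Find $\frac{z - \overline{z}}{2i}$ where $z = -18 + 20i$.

z - conjugate(z) = 2bi
(z - conjugate(z))/(2i) = 2bi/(2i) = b = 20


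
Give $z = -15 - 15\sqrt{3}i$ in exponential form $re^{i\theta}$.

r = |z| = sqrt((-15)^2 + (-15*sqrt(3))^2) = sqrt(225 + 675) = sqrt(900) = 30
θ = arctan(b/a) = arctan(-25.9808/-15) (quadrant-adjusted) = -120° = -2π/3
z = 30e^(-i*2π/3)


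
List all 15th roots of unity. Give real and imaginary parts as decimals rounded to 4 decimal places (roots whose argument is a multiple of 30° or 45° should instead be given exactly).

ω_k = e^(2πik/15) = cos(2πk/15) + i sin(2πk/15) for k = 0, 1, ..., 14
Roots: 1, 0.9135 + 0.4067i, 0.6691 + 0.7431i, 0.3090 + 0.9511i, -0.1045 + 0.9945i, -1/2 + (sqrt(3)/2)i, -0.8090 + 0.5878i, -0.9781 + 0.2079i, -0.9781 - 0.2079i, -0.8090 - 0.5878i, -1/2 - (sqrt(3)/2)i, -0.1045 - 0.9945i, 0.3090 - 0.9511i, 0.6691 - 0.7431i, 0.9135 - 0.4067i


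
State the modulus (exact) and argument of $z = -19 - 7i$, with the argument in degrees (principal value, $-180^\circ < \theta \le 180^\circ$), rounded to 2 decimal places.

|z| = sqrt((-19)^2 + (-7)^2) = sqrt(410)
arg(z) = arctan(b/a) = arctan(-7/-19) (quadrant-adjusted) = -159.78°


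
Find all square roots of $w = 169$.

|w| = 169, arg(w) = 0°
Root modulus = 169^(1/2) = 13
Root arguments: θ_k = (0° + 360°k)/2 for k = 0, 1, ..., 1
Roots: 13, -13


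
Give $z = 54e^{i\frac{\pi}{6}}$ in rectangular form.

a = r cos θ = 54 * sqrt(3)/2 = 27*sqrt(3)
b = r sin θ = 54 * 1/2 = 27
z = 27*sqrt(3) + 27i


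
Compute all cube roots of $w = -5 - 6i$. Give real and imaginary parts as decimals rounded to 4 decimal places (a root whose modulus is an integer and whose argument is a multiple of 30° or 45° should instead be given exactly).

|w| = sqrt(61) ≈ 7.810250, arg(w) ≈ 230.194429°
Root modulus = sqrt(61)^(1/3) ≈ 1.984061
Root arguments: θ_k = (arg(w) + 360°k)/3 for k = 0, 1, ..., 2
Compute each root as (root modulus)(cos θ_k + i sin θ_k) using full-precision intermediates, then round to 4 decimal places.
Roots: 0.4554 + 1.9311i, -1.9001 - 0.5712i, 1.4447 - 1.3599i


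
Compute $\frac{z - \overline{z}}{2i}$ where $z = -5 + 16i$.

z - conjugate(z) = 2bi
(z - conjugate(z))/(2i) = 2bi/(2i) = b = 16


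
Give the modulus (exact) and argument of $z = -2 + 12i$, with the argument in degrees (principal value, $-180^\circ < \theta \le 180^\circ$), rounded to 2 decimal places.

|z| = sqrt((-2)^2 + 12^2) = sqrt(148)
arg(z) = arctan(b/a) = arctan(12/-2) (quadrant-adjusted) = 99.46°


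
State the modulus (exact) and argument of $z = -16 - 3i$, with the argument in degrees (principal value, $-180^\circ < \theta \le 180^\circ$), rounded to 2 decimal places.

|z| = sqrt((-16)^2 + (-3)^2) = sqrt(265)
arg(z) = arctan(b/a) = arctan(-3/-16) (quadrant-adjusted) = -169.38°


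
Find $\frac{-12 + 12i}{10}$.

Divisor is real, so divide each part by 10:
= -6/5 + (6/5)i


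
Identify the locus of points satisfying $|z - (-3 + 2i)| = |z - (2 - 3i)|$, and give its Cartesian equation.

|z - z1| = |z - z2| means z is equidistant from z1 and z2,
i.e. the perpendicular bisector of the segment from (-3, 2) to (2, -3) (midpoint (-1/2, -1/2)).
With z = x + yi, square both sides:
(x - (-3))^2 + (y - 2)^2 = (x - 2)^2 + (y - (-3))^2
The x^2 and y^2 terms cancel: 10x + (-10)y = 13 - 13 = 0
Simplify: x - y = 0
Locus: Perpendicular bisector of the segment from (-3, 2) to (2, -3): the line x - y = 0


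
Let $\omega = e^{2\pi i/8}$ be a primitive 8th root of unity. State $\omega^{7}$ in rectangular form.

ω^7 = e^(2πi·7/8) = e^(i·7π/4)
= cos(7π/4) + i sin(7π/4)
= sqrt(2)/2 - (sqrt(2)/2)i


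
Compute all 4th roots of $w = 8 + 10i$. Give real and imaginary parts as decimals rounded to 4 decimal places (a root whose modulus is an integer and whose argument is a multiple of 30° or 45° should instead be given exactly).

|w| = sqrt(164) ≈ 12.806248, arg(w) ≈ 51.340192°
Root modulus = sqrt(164)^(1/4) ≈ 1.891714
Root arguments: θ_k = (arg(w) + 360°k)/4 for k = 0, 1, ..., 3
Compute each root as (root modulus)(cos θ_k + i sin θ_k) using full-precision intermediates, then round to 4 decimal places.
Roots: 1.8444 + 0.4202i, -0.4202 + 1.8444i, -1.8444 - 0.4202i, 0.4202 - 1.8444i


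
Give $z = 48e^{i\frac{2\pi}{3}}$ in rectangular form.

a = r cos θ = 48 * -1/2 = -24
b = r sin θ = 48 * sqrt(3)/2 = 24*sqrt(3)
z = -24 + 24*sqrt(3)i


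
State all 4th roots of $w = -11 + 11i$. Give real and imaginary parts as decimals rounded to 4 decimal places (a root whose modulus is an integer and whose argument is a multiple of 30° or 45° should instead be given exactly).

|w| = sqrt(242) ≈ 15.556349, arg(w) = 135°
Root modulus = sqrt(242)^(1/4) ≈ 1.985989
Root arguments: θ_k = (135° + 360°k)/4 for k = 0, 1, ..., 3
Compute each root as (root modulus)(cos θ_k + i sin θ_k) using full-precision intermediates, then round to 4 decimal places.
Roots: 1.6513 + 1.1034i, -1.1034 + 1.6513i, -1.6513 - 1.1034i, 1.1034 - 1.6513i


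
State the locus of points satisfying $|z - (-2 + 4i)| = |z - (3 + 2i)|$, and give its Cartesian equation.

|z - z1| = |z - z2| means z is equidistant from z1 and z2,
i.e. the perpendicular bisector of the segment from (-2, 4) to (3, 2) (midpoint (1/2, 3)).
With z = x + yi, square both sides:
(x - (-2))^2 + (y - 4)^2 = (x - 3)^2 + (y - 2)^2
The x^2 and y^2 terms cancel: 10x + (-4)y = 13 - 20 = -7
Simplify: 10x - 4y = -7
Locus: Perpendicular bisector of the segment from (-2, 4) to (3, 2): the line 10x - 4y = -7


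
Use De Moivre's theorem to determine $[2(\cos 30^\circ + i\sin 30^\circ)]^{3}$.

By De Moivre: z^n = r^n(cos(nθ) + i sin(nθ))
= 2^3(cos(3*30°) + i sin(3*30°))
= 8(cos 90° + i sin 90°)
= 8i


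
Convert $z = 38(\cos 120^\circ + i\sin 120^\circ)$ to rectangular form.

a = r cos θ = 38 * -1/2 = -19
b = r sin θ = 38 * sqrt(3)/2 = 19*sqrt(3)
z = -19 + 19*sqrt(3)i


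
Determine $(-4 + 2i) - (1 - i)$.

(-4 - 1) + (2 - (-1))i = -5 + 3i


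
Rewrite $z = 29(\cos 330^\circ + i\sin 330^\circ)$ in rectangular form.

a = r cos θ = 29 * sqrt(3)/2 = 29*sqrt(3)/2
b = r sin θ = 29 * -1/2 = -29/2
z = 29*sqrt(3)/2 - (29/2)i


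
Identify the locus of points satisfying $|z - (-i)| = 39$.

|z - z0| = r describes a circle centered at z0 with radius r
Here z0 = -i and r = 39
Locus: Circle centered at (0, -1) with radius 39


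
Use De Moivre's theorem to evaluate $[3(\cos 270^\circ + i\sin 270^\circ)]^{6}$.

By De Moivre: z^n = r^n(cos(nθ) + i sin(nθ))
= 3^6(cos(6*270°) + i sin(6*270°))
= 729(cos 180° + i sin 180°)
= -729


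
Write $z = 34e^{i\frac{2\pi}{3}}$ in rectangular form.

a = r cos θ = 34 * -1/2 = -17
b = r sin θ = 34 * sqrt(3)/2 = 17*sqrt(3)
z = -17 + 17*sqrt(3)i


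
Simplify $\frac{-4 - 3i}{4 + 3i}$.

Multiply numerator and denominator by conjugate (4 - 3i):
= (-4 - 3i)(4 - 3i) / (4^2 + 3^2)
= (-25) / 25
= -1


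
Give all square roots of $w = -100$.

|w| = 100, arg(w) = 180°
Root modulus = 100^(1/2) = 10
Root arguments: θ_k = (180° + 360°k)/2 for k = 0, 1, ..., 1
Roots: 10i, -10i


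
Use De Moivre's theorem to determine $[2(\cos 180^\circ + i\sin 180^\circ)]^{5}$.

By De Moivre: z^n = r^n(cos(nθ) + i sin(nθ))
= 2^5(cos(5*180°) + i sin(5*180°))
= 32(cos 180° + i sin 180°)
= -32


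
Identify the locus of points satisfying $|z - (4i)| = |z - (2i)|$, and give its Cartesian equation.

|z - z1| = |z - z2| means z is equidistant from z1 and z2,
i.e. the perpendicular bisector of the segment from (0, 4) to (0, 2) (midpoint (0, 3)).
With z = x + yi, square both sides:
(x - 0)^2 + (y - 4)^2 = (x - 0)^2 + (y - 2)^2
The x^2 and y^2 terms cancel: 0x + (-4)y = 4 - 16 = -12
Simplify: y = 3
Locus: Perpendicular bisector of the segment from (0, 4) to (0, 2): the line y = 3


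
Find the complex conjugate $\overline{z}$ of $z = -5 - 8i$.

If z = a + bi, then conjugate(z) = a - bi
conjugate(-5 - 8i) = -5 + 8i


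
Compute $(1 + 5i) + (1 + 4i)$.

(1 + 1) + (5 + 4)i = 2 + 9i


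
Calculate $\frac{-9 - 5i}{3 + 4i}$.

Multiply numerator and denominator by conjugate (3 - 4i):
= (-9 - 5i)(3 - 4i) / (3^2 + 4^2)
= (-47 + 21i) / 25
= -47/25 + (21/25)i


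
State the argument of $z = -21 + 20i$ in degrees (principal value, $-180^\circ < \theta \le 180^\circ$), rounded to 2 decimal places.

θ = arctan(b/a) = arctan(20/-21) (quadrant-adjusted) = 136.40°


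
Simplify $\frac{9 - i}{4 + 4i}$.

Multiply numerator and denominator by conjugate (4 - 4i):
= (9 - i)(4 - 4i) / (4^2 + 4^2)
= (32 - 40i) / 32
Divide through by 8: (4 - 5i) / 4
= 1 - (5/4)i


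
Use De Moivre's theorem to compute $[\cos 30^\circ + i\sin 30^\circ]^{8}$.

By De Moivre: z^n = r^n(cos(nθ) + i sin(nθ))
= 1^8(cos(8*30°) + i sin(8*30°))
= 1(cos 240° + i sin 240°)
= -1/2 - (sqrt(3)/2)i


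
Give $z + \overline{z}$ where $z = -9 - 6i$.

z + conjugate(z) = (a + bi) + (a - bi) = 2a
= 2 * (-9) = -18


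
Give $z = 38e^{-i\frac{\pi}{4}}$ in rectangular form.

a = r cos θ = 38 * sqrt(2)/2 = 19*sqrt(2)
b = r sin θ = 38 * -sqrt(2)/2 = -19*sqrt(2)
z = 19*sqrt(2) - 19*sqrt(2)i


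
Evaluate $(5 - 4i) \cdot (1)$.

(a1*a2 - b1*b2) + (a1*b2 + b1*a2)i
= (5 - 0) + (0 + (-4))i
= 5 - 4i


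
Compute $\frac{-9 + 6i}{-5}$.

Divisor is real, so divide each part by -5:
= 9/5 - (6/5)i


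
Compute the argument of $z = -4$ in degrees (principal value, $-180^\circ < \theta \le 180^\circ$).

b = 0 and a < 0, so z lies on the negative real axis: θ = 180°


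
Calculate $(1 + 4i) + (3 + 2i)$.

(1 + 3) + (4 + 2)i = 4 + 6i


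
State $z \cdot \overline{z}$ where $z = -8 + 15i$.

z * conjugate(z) = |z|^2 = a^2 + b^2
= (-8)^2 + 15^2 = 289


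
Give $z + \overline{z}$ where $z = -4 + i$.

z + conjugate(z) = (a + bi) + (a - bi) = 2a
= 2 * (-4) = -8


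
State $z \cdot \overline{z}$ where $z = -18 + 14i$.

z * conjugate(z) = |z|^2 = a^2 + b^2
= (-18)^2 + 14^2 = 520


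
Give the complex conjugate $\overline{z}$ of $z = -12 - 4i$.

If z = a + bi, then conjugate(z) = a - bi
conjugate(-12 - 4i) = -12 + 4i


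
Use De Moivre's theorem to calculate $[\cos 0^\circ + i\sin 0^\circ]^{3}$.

By De Moivre: z^n = r^n(cos(nθ) + i sin(nθ))
= 1^3(cos(3*0°) + i sin(3*0°))
= 1(cos 0° + i sin 0°)
= 1


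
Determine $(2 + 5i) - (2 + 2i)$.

(2 - 2) + (5 - 2)i = 3i


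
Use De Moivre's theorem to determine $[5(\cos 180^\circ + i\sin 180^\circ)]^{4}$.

By De Moivre: z^n = r^n(cos(nθ) + i sin(nθ))
= 5^4(cos(4*180°) + i sin(4*180°))
= 625(cos 0° + i sin 0°)
= 625


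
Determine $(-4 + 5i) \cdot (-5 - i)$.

(a1*a2 - b1*b2) + (a1*b2 + b1*a2)i
= (20 - (-5)) + (4 + (-25))i
= 25 - 21i


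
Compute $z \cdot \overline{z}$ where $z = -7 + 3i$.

z * conjugate(z) = |z|^2 = a^2 + b^2
= (-7)^2 + 3^2 = 58


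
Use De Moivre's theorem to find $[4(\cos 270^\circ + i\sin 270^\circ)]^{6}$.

By De Moivre: z^n = r^n(cos(nθ) + i sin(nθ))
= 4^6(cos(6*270°) + i sin(6*270°))
= 4096(cos 180° + i sin 180°)
= -4096


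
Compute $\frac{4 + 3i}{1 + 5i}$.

Multiply numerator and denominator by conjugate (1 - 5i):
= (4 + 3i)(1 - 5i) / (1^2 + 5^2)
= (19 - 17i) / 26
= 19/26 - (17/26)i


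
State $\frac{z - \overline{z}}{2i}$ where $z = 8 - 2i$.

z - conjugate(z) = 2bi
(z - conjugate(z))/(2i) = 2bi/(2i) = b = -2


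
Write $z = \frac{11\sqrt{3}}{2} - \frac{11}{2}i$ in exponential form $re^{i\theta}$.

r = |z| = sqrt((11*sqrt(3)/2)^2 + (-11/2)^2) = sqrt(363/4 + 121/4) = sqrt(121) = 11
θ = arctan(b/a) = arctan(-5.5/9.5263) (quadrant-adjusted) = -30° = -π/6
z = 11e^(-i*π/6)


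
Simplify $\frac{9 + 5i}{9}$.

Divisor is real, so divide each part by 9:
= 1 + (5/9)i


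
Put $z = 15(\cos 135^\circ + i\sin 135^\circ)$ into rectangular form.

a = r cos θ = 15 * -sqrt(2)/2 = -15*sqrt(2)/2
b = r sin θ = 15 * sqrt(2)/2 = 15*sqrt(2)/2
z = -15*sqrt(2)/2 + (15*sqrt(2)/2)i


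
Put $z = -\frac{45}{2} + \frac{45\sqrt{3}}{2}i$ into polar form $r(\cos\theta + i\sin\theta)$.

r = |z| = sqrt(a^2 + b^2) = sqrt((-45/2)^2 + (45*sqrt(3)/2)^2) = sqrt(2025/4 + 6075/4) = sqrt(2025) = 45
θ = arctan(b/a) = arctan(38.9711/-22.5) (quadrant-adjusted) = 120°
z = 45(cos 120° + i sin 120°)


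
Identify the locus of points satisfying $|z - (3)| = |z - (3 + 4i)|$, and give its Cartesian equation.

|z - z1| = |z - z2| means z is equidistant from z1 and z2,
i.e. the perpendicular bisector of the segment from (3, 0) to (3, 4) (midpoint (3, 2)).
With z = x + yi, square both sides:
(x - 3)^2 + (y - 0)^2 = (x - 3)^2 + (y - 4)^2
The x^2 and y^2 terms cancel: 0x + 8y = 25 - 9 = 16
Simplify: y = 2
Locus: Perpendicular bisector of the segment from (3, 0) to (3, 4): the line y = 2


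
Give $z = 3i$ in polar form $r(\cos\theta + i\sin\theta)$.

r = |z| = sqrt(a^2 + b^2) = sqrt((0)^2 + (3)^2) = sqrt(0 + 9) = sqrt(9) = 3
a = 0 and b > 0, so z lies on the positive imaginary axis: θ = 90°
z = 3(cos 90° + i sin 90°)


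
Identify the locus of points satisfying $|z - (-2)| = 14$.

|z - z0| = r describes a circle centered at z0 with radius r
Here z0 = -2 and r = 14
Locus: Circle centered at (-2, 0) with radius 14


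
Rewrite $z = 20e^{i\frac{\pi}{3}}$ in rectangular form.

a = r cos θ = 20 * 1/2 = 10
b = r sin θ = 20 * sqrt(3)/2 = 10*sqrt(3)
z = 10 + 10*sqrt(3)i


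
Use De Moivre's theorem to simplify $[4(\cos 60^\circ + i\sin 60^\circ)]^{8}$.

By De Moivre: z^n = r^n(cos(nθ) + i sin(nθ))
= 4^8(cos(8*60°) + i sin(8*60°))
= 65536(cos 120° + i sin 120°)
= -32768 + 32768*sqrt(3)i


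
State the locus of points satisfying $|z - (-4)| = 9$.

|z - z0| = r describes a circle centered at z0 with radius r
Here z0 = -4 and r = 9
Locus: Circle centered at (-4, 0) with radius 9


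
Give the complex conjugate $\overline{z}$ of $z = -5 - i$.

If z = a + bi, then conjugate(z) = a - bi
conjugate(-5 - i) = -5 + i


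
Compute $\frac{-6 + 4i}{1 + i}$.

Multiply numerator and denominator by conjugate (1 - i):
= (-6 + 4i)(1 - i) / (1^2 + 1^2)
= (-2 + 10i) / 2
= -1 + 5i


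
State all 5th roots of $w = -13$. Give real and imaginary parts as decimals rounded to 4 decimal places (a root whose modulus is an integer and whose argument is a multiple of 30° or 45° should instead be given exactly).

|w| = 13, arg(w) = 180°
Root modulus = 13^(1/5) ≈ 1.670278
Root arguments: θ_k = (180° + 360°k)/5 for k = 0, 1, ..., 4
Compute each root as (root modulus)(cos θ_k + i sin θ_k) using full-precision intermediates, then round to 4 decimal places.
Roots: 1.3513 + 0.9818i, -0.5161 + 1.5885i, -1.6703, -0.5161 - 1.5885i, 1.3513 - 0.9818i


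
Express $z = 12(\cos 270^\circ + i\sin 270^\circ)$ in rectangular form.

a = r cos θ = 12 * 0 = 0
b = r sin θ = 12 * -1 = -12
z = -12i


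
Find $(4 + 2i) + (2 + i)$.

(4 + 2) + (2 + 1)i = 6 + 3i


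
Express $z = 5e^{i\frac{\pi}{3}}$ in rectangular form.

a = r cos θ = 5 * 1/2 = 5/2
b = r sin θ = 5 * sqrt(3)/2 = 5*sqrt(3)/2
z = 5/2 + (5*sqrt(3)/2)i


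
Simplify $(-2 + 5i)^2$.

(a + bi)^2 = a^2 - b^2 + 2abi
= (-2)^2 - 5^2 + 2*(-2)*5i
= -21 - 20i


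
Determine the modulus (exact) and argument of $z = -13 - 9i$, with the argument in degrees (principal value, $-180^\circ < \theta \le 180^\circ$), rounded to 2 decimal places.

|z| = sqrt((-13)^2 + (-9)^2) = sqrt(250)
arg(z) = arctan(b/a) = arctan(-9/-13) (quadrant-adjusted) = -145.30°


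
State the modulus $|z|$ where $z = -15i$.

|z| = sqrt(a^2 + b^2) = sqrt(0^2 + (-15)^2) = sqrt(225) = 15


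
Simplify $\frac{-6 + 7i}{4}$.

Divisor is real, so divide each part by 4:
= -3/2 + (7/4)i


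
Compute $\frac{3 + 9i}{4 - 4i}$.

Multiply numerator and denominator by conjugate (4 + 4i):
= (3 + 9i)(4 + 4i) / (4^2 + (-4)^2)
= (-24 + 48i) / 32
Divide through by 8: (-3 + 6i) / 4
= -3/4 + (3/2)i


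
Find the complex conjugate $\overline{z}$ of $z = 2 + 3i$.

If z = a + bi, then conjugate(z) = a - bi
conjugate(2 + 3i) = 2 - 3i


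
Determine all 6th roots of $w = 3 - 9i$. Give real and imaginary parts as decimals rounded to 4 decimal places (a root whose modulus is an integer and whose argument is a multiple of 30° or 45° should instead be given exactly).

|w| = sqrt(90) ≈ 9.486833, arg(w) ≈ 288.434949°
Root modulus = sqrt(90)^(1/6) ≈ 1.454968
Root arguments: θ_k = (arg(w) + 360°k)/6 for k = 0, 1, ..., 5
Compute each root as (root modulus)(cos θ_k + i sin θ_k) using full-precision intermediates, then round to 4 decimal places.
Roots: 0.9722 + 1.0825i, -0.4514 + 1.3832i, -1.4236 + 0.3007i, -0.9722 - 1.0825i, 0.4514 - 1.3832i, 1.4236 - 0.3007i


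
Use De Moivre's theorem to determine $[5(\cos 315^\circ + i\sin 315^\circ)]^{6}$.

By De Moivre: z^n = r^n(cos(nθ) + i sin(nθ))
= 5^6(cos(6*315°) + i sin(6*315°))
= 15625(cos 90° + i sin 90°)
= 15625i


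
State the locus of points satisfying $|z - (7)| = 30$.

|z - z0| = r describes a circle centered at z0 with radius r
Here z0 = 7 and r = 30
Locus: Circle centered at (7, 0) with radius 30


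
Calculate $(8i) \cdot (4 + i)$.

(a1*a2 - b1*b2) + (a1*b2 + b1*a2)i
= (0 - 8) + (0 + 32)i
= -8 + 32i


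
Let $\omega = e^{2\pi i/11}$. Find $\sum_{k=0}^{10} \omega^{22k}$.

Since 11 divides 22, ω^22 = (ω^11)^2 = 1^2 = 1, so every term is 1.
Sum = 11 · 1 = 11


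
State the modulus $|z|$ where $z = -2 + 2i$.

|z| = sqrt(a^2 + b^2) = sqrt((-2)^2 + 2^2) = sqrt(8) = sqrt(8)


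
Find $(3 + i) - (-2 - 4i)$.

(3 - (-2)) + (1 - (-4))i = 5 + 5i


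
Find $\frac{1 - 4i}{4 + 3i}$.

Multiply numerator and denominator by conjugate (4 - 3i):
= (1 - 4i)(4 - 3i) / (4^2 + 3^2)
= (-8 - 19i) / 25
= -8/25 - (19/25)i


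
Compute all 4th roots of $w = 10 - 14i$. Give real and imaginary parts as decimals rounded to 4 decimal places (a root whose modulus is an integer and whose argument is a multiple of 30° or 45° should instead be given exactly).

|w| = sqrt(296) ≈ 17.204651, arg(w) ≈ 305.537678°
Root modulus = sqrt(296)^(1/4) ≈ 2.036627
Root arguments: θ_k = (arg(w) + 360°k)/4 for k = 0, 1, ..., 3
Compute each root as (root modulus)(cos θ_k + i sin θ_k) using full-precision intermediates, then round to 4 decimal places.
Roots: 0.4794 + 1.9794i, -1.9794 + 0.4794i, -0.4794 - 1.9794i, 1.9794 - 0.4794i


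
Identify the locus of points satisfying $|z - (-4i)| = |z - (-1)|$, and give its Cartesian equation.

|z - z1| = |z - z2| means z is equidistant from z1 and z2,
i.e. the perpendicular bisector of the segment from (0, -4) to (-1, 0) (midpoint (-1/2, -2)).
With z = x + yi, square both sides:
(x - 0)^2 + (y - (-4))^2 = (x - (-1))^2 + (y - 0)^2
The x^2 and y^2 terms cancel: -2x + 8y = 1 - 16 = -15
Simplify: 2x - 8y = 15
Locus: Perpendicular bisector of the segment from (0, -4) to (-1, 0): the line 2x - 8y = 15


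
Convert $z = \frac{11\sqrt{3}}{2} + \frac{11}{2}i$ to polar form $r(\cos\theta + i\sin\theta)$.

r = |z| = sqrt(a^2 + b^2) = sqrt((11*sqrt(3)/2)^2 + (11/2)^2) = sqrt(363/4 + 121/4) = sqrt(121) = 11
θ = arctan(b/a) = arctan(5.5/9.5263) (quadrant-adjusted) = 30°
z = 11(cos 30° + i sin 30°)


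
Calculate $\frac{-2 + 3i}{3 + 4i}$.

Multiply numerator and denominator by conjugate (3 - 4i):
= (-2 + 3i)(3 - 4i) / (3^2 + 4^2)
= (6 + 17i) / 25
= 6/25 + (17/25)i


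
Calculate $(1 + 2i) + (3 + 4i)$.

(1 + 3) + (2 + 4)i = 4 + 6i


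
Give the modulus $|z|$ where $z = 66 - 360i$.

|z| = sqrt(a^2 + b^2) = sqrt(66^2 + (-360)^2) = sqrt(133956) = 366


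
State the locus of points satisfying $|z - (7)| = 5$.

|z - z0| = r describes a circle centered at z0 with radius r
Here z0 = 7 and r = 5
Locus: Circle centered at (7, 0) with radius 5


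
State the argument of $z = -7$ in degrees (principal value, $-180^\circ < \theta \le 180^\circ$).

b = 0 and a < 0, so z lies on the negative real axis: θ = 180°


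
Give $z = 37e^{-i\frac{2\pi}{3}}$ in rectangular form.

a = r cos θ = 37 * -1/2 = -37/2
b = r sin θ = 37 * -sqrt(3)/2 = -37*sqrt(3)/2
z = -37/2 - (37*sqrt(3)/2)i


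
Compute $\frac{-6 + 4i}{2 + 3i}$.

Multiply numerator and denominator by conjugate (2 - 3i):
= (-6 + 4i)(2 - 3i) / (2^2 + 3^2)
= (26i) / 13
= 2i


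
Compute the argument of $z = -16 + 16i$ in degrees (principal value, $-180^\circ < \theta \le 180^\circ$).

θ = arctan(b/a) = arctan(16/-16) (quadrant-adjusted) = 135°


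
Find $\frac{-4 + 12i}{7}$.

Divisor is real, so divide each part by 7:
= -4/7 + (12/7)i


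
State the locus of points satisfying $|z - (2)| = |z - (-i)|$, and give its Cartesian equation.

|z - z1| = |z - z2| means z is equidistant from z1 and z2,
i.e. the perpendicular bisector of the segment from (2, 0) to (0, -1) (midpoint (1, -1/2)).
With z = x + yi, square both sides:
(x - 2)^2 + (y - 0)^2 = (x - 0)^2 + (y - (-1))^2
The x^2 and y^2 terms cancel: -4x + (-2)y = 1 - 4 = -3
Simplify: 4x + 2y = 3
Locus: Perpendicular bisector of the segment from (2, 0) to (0, -1): the line 4x + 2y = 3


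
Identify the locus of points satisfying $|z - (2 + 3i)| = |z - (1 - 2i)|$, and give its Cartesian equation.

|z - z1| = |z - z2| means z is equidistant from z1 and z2,
i.e. the perpendicular bisector of the segment from (2, 3) to (1, -2) (midpoint (3/2, 1/2)).
With z = x + yi, square both sides:
(x - 2)^2 + (y - 3)^2 = (x - 1)^2 + (y - (-2))^2
The x^2 and y^2 terms cancel: -2x + (-10)y = 5 - 13 = -8
Simplify: x + 5y = 4
Locus: Perpendicular bisector of the segment from (2, 3) to (1, -2): the line x + 5y = 4


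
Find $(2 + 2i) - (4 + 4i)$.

(2 - 4) + (2 - 4)i = -2 - 2i


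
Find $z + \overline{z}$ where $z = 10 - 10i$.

z + conjugate(z) = (a + bi) + (a - bi) = 2a
= 2 * 10 = 20


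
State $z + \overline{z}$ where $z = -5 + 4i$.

z + conjugate(z) = (a + bi) + (a - bi) = 2a
= 2 * (-5) = -10


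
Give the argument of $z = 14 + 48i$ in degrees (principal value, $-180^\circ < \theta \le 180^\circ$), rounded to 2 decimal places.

θ = arctan(b/a) = arctan(48/14) (quadrant-adjusted) = 73.74°


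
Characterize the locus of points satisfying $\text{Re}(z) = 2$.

Re(z) = x where z = x + yi; the equation x = 2 is satisfied by all points with that x-coordinate
Locus: Vertical line x = 2


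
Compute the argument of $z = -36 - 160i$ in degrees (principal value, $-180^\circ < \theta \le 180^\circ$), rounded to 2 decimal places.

θ = arctan(b/a) = arctan(-160/-36) (quadrant-adjusted) = -102.68°


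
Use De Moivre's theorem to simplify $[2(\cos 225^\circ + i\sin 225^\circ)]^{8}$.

By De Moivre: z^n = r^n(cos(nθ) + i sin(nθ))
= 2^8(cos(8*225°) + i sin(8*225°))
= 256(cos 0° + i sin 0°)
= 256


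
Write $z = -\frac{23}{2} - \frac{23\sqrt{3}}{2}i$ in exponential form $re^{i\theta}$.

r = |z| = sqrt((-23/2)^2 + (-23*sqrt(3)/2)^2) = sqrt(529/4 + 1587/4) = sqrt(529) = 23
θ = arctan(b/a) = arctan(-19.9186/-11.5) (quadrant-adjusted) = -120° = -2π/3
z = 23e^(-i*2π/3)


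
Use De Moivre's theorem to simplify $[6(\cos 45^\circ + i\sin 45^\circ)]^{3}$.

By De Moivre: z^n = r^n(cos(nθ) + i sin(nθ))
= 6^3(cos(3*45°) + i sin(3*45°))
= 216(cos 135° + i sin 135°)
= -108*sqrt(2) + 108*sqrt(2)i


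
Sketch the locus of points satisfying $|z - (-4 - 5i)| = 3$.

|z - z0| = r describes a circle centered at z0 with radius r
Here z0 = -4 - 5i and r = 3
Locus: Circle centered at (-4, -5) with radius 3


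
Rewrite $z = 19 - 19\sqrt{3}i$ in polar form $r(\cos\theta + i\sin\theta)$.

r = |z| = sqrt(a^2 + b^2) = sqrt((19)^2 + (-19*sqrt(3))^2) = sqrt(361 + 1083) = sqrt(1444) = 38
θ = arctan(b/a) = arctan(-32.909/19) (quadrant-adjusted) = 300°
z = 38(cos 300° + i sin 300°)


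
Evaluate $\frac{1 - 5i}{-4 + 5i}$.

Multiply numerator and denominator by conjugate (-4 - 5i):
= (1 - 5i)(-4 - 5i) / ((-4)^2 + 5^2)
= (-29 + 15i) / 41
= -29/41 + (15/41)i


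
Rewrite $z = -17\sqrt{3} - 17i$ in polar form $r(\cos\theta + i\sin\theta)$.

r = |z| = sqrt(a^2 + b^2) = sqrt((-17*sqrt(3))^2 + (-17)^2) = sqrt(867 + 289) = sqrt(1156) = 34
θ = arctan(b/a) = arctan(-17/-29.4449) (quadrant-adjusted) = 210°
z = 34(cos 210° + i sin 210°)


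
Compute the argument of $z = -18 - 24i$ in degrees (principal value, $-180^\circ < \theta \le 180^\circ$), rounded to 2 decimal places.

θ = arctan(b/a) = arctan(-24/-18) (quadrant-adjusted) = -126.87°


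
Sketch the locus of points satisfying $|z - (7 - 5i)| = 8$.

|z - z0| = r describes a circle centered at z0 with radius r
Here z0 = 7 - 5i and r = 8
Locus: Circle centered at (7, -5) with radius 8


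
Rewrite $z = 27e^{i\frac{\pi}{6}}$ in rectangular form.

a = r cos θ = 27 * sqrt(3)/2 = 27*sqrt(3)/2
b = r sin θ = 27 * 1/2 = 27/2
z = 27*sqrt(3)/2 + (27/2)i


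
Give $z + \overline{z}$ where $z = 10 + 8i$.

z + conjugate(z) = (a + bi) + (a - bi) = 2a
= 2 * 10 = 20


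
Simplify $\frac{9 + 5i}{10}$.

Divisor is real, so divide each part by 10:
= 9/10 + (1/2)i


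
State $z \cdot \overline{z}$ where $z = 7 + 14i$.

z * conjugate(z) = |z|^2 = a^2 + b^2
= 7^2 + 14^2 = 245


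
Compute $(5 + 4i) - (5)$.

(5 - 5) + (4 - 0)i = 4i


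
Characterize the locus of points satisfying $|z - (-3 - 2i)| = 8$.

|z - z0| = r describes a circle centered at z0 with radius r
Here z0 = -3 - 2i and r = 8
Locus: Circle centered at (-3, -2) with radius 8


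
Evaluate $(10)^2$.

(a + bi)^2 = a^2 - b^2 + 2abi
= 10^2 - 0^2 + 2*10*0i
= 100


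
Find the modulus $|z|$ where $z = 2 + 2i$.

|z| = sqrt(a^2 + b^2) = sqrt(2^2 + 2^2) = sqrt(8) = sqrt(8)


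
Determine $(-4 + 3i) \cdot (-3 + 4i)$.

(a1*a2 - b1*b2) + (a1*b2 + b1*a2)i
= (12 - 12) + (-16 + (-9))i
= -25i


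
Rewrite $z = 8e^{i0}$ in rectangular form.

a = r cos θ = 8 * 1 = 8
b = r sin θ = 8 * 0 = 0
z = 8


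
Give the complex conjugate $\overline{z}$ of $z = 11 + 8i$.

If z = a + bi, then conjugate(z) = a - bi
conjugate(11 + 8i) = 11 - 8i


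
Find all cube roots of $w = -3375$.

|w| = 3375, arg(w) = 180°
Root modulus = 3375^(1/3) = 15
Root arguments: θ_k = (180° + 360°k)/3 for k = 0, 1, ..., 2
Roots: 15/2 + (15*sqrt(3)/2)i, -15, 15/2 - (15*sqrt(3)/2)i


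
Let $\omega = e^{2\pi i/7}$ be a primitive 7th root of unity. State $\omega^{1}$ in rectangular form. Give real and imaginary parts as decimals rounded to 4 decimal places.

ω^1 = e^(2πi·1/7) = e^(i·2π/7)
= cos(2π/7) + i sin(2π/7)
= 0.6235 + 0.7818i


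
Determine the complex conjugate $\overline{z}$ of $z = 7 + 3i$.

If z = a + bi, then conjugate(z) = a - bi
conjugate(7 + 3i) = 7 - 3i


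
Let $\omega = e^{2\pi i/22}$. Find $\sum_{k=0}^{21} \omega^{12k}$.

Let ζ = ω^12 = e^(2πi·12/22). Since 22 ∤ 12, ζ ≠ 1.
Sum = Σ_{k=0}^{21} ζ^k = (ζ^22 - 1)/(ζ - 1) = (ω^{12·22} - 1)/(ζ - 1) = (1 - 1)/(ζ - 1) = 0


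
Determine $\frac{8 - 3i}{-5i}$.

Multiply numerator and denominator by conjugate (5i):
= (8 - 3i)(5i) / (0^2 + (-5)^2)
= (15 + 40i) / 25
Divide through by 5: (3 + 8i) / 5
= 3/5 + (8/5)i


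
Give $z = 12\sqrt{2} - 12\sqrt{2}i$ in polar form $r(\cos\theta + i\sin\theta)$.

r = |z| = sqrt(a^2 + b^2) = sqrt((12*sqrt(2))^2 + (-12*sqrt(2))^2) = sqrt(288 + 288) = sqrt(576) = 24
θ = arctan(b/a) = arctan(-16.9706/16.9706) (quadrant-adjusted) = 315°
z = 24(cos 315° + i sin 315°)


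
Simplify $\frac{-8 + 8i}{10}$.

Divisor is real, so divide each part by 10:
= -4/5 + (4/5)i


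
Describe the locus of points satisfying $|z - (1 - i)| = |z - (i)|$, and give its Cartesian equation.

|z - z1| = |z - z2| means z is equidistant from z1 and z2,
i.e. the perpendicular bisector of the segment from (1, -1) to (0, 1) (midpoint (1/2, 0)).
With z = x + yi, square both sides:
(x - 1)^2 + (y - (-1))^2 = (x - 0)^2 + (y - 1)^2
The x^2 and y^2 terms cancel: -2x + 4y = 1 - 2 = -1
Simplify: 2x - 4y = 1
Locus: Perpendicular bisector of the segment from (1, -1) to (0, 1): the line 2x - 4y = 1


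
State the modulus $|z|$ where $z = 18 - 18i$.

|z| = sqrt(a^2 + b^2) = sqrt(18^2 + (-18)^2) = sqrt(648) = sqrt(648)


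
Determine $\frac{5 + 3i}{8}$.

Divisor is real, so divide each part by 8:
= 5/8 + (3/8)i


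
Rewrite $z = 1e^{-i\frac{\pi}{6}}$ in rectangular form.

a = r cos θ = 1 * sqrt(3)/2 = sqrt(3)/2
b = r sin θ = 1 * -1/2 = -1/2
z = sqrt(3)/2 - (1/2)i


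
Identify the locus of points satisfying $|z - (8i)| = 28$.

|z - z0| = r describes a circle centered at z0 with radius r
Here z0 = 8i and r = 28
Locus: Circle centered at (0, 8) with radius 28


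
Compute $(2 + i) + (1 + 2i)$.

(2 + 1) + (1 + 2)i = 3 + 3i


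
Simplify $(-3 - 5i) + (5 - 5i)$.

(-3 + 5) + (-5 + (-5))i = 2 - 10i


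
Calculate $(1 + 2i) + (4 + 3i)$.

(1 + 4) + (2 + 3)i = 5 + 5i


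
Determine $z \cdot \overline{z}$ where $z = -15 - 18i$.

z * conjugate(z) = |z|^2 = a^2 + b^2
= (-15)^2 + (-18)^2 = 549


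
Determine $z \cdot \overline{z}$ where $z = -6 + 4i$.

z * conjugate(z) = |z|^2 = a^2 + b^2
= (-6)^2 + 4^2 = 52


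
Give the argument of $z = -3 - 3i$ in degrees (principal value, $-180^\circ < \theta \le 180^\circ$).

θ = arctan(b/a) = arctan(-3/-3) (quadrant-adjusted) = -135°


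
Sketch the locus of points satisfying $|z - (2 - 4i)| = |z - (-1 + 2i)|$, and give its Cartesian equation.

|z - z1| = |z - z2| means z is equidistant from z1 and z2,
i.e. the perpendicular bisector of the segment from (2, -4) to (-1, 2) (midpoint (1/2, -1)).
With z = x + yi, square both sides:
(x - 2)^2 + (y - (-4))^2 = (x - (-1))^2 + (y - 2)^2
The x^2 and y^2 terms cancel: -6x + 12y = 5 - 20 = -15
Simplify: 2x - 4y = 5
Locus: Perpendicular bisector of the segment from (2, -4) to (-1, 2): the line 2x - 4y = 5


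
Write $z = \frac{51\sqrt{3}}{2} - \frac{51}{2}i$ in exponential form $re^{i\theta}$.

r = |z| = sqrt((51*sqrt(3)/2)^2 + (-51/2)^2) = sqrt(7803/4 + 2601/4) = sqrt(2601) = 51
θ = arctan(b/a) = arctan(-25.5/44.1673) (quadrant-adjusted) = -30° = -π/6
z = 51e^(-i*π/6)


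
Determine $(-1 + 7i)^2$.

(a + bi)^2 = a^2 - b^2 + 2abi
= (-1)^2 - 7^2 + 2*(-1)*7i
= -48 - 14i


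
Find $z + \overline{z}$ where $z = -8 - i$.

z + conjugate(z) = (a + bi) + (a - bi) = 2a
= 2 * (-8) = -16


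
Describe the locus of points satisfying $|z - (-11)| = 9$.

|z - z0| = r describes a circle centered at z0 with radius r
Here z0 = -11 and r = 9
Locus: Circle centered at (-11, 0) with radius 9


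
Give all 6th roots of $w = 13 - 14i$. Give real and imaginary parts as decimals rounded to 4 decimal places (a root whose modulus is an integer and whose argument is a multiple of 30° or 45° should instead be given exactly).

|w| = sqrt(365) ≈ 19.104973, arg(w) ≈ 312.878904°
Root modulus = sqrt(365)^(1/6) ≈ 1.635025
Root arguments: θ_k = (arg(w) + 360°k)/6 for k = 0, 1, ..., 5
Compute each root as (root modulus)(cos θ_k + i sin θ_k) using full-precision intermediates, then round to 4 decimal places.
Roots: 1.0033 + 1.2910i, -0.6164 + 1.5144i, -1.6197 + 0.2234i, -1.0033 - 1.2910i, 0.6164 - 1.5144i, 1.6197 - 0.2234i


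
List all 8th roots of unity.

ω_k = e^(2πik/8) = cos(2πk/8) + i sin(2πk/8) for k = 0, 1, ..., 7
Roots: 1, sqrt(2)/2 + (sqrt(2)/2)i, i, -sqrt(2)/2 + (sqrt(2)/2)i, -1, -sqrt(2)/2 - (sqrt(2)/2)i, -i, sqrt(2)/2 - (sqrt(2)/2)i


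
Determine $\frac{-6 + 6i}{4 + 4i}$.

Multiply numerator and denominator by conjugate (4 - 4i):
= (-6 + 6i)(4 - 4i) / (4^2 + 4^2)
= (48i) / 32
Divide through by 16: (3i) / 2
= 0 + (3/2)i


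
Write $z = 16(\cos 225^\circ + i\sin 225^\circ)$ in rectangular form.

a = r cos θ = 16 * -sqrt(2)/2 = -8*sqrt(2)
b = r sin θ = 16 * -sqrt(2)/2 = -8*sqrt(2)
z = -8*sqrt(2) - 8*sqrt(2)i


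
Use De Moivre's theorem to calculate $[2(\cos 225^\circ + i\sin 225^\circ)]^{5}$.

By De Moivre: z^n = r^n(cos(nθ) + i sin(nθ))
= 2^5(cos(5*225°) + i sin(5*225°))
= 32(cos 45° + i sin 45°)
= 16*sqrt(2) + 16*sqrt(2)i


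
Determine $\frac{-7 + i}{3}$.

Divisor is real, so divide each part by 3:
= -7/3 + (1/3)i


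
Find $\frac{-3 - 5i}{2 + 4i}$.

Multiply numerator and denominator by conjugate (2 - 4i):
= (-3 - 5i)(2 - 4i) / (2^2 + 4^2)
= (-26 + 2i) / 20
Divide through by 2: (-13 + i) / 10
= -13/10 + (1/10)i


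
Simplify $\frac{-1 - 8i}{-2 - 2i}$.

Multiply numerator and denominator by conjugate (-2 + 2i):
= (-1 - 8i)(-2 + 2i) / ((-2)^2 + (-2)^2)
= (18 + 14i) / 8
Divide through by 2: (9 + 7i) / 4
= 9/4 + (7/4)i


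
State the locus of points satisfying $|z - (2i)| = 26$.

|z - z0| = r describes a circle centered at z0 with radius r
Here z0 = 2i and r = 26
Locus: Circle centered at (0, 2) with radius 26


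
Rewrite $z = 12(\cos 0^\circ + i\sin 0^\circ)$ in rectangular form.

a = r cos θ = 12 * 1 = 12
b = r sin θ = 12 * 0 = 0
z = 12


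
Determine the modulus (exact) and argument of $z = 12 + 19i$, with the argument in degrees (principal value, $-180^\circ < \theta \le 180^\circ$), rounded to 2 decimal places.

|z| = sqrt(12^2 + 19^2) = sqrt(505)
arg(z) = arctan(b/a) = arctan(19/12) (quadrant-adjusted) = 57.72°


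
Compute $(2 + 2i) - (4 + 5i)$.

(2 - 4) + (2 - 5)i = -2 - 3i


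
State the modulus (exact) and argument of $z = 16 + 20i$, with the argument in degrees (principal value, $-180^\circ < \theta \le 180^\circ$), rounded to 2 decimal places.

|z| = sqrt(16^2 + 20^2) = sqrt(656)
arg(z) = arctan(b/a) = arctan(20/16) (quadrant-adjusted) = 51.34°


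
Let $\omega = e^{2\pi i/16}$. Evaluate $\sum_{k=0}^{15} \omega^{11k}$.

Let ζ = ω^11 = e^(2πi·11/16). Since 16 ∤ 11, ζ ≠ 1.
Sum = Σ_{k=0}^{15} ζ^k = (ζ^16 - 1)/(ζ - 1) = (ω^{11·16} - 1)/(ζ - 1) = (1 - 1)/(ζ - 1) = 0
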